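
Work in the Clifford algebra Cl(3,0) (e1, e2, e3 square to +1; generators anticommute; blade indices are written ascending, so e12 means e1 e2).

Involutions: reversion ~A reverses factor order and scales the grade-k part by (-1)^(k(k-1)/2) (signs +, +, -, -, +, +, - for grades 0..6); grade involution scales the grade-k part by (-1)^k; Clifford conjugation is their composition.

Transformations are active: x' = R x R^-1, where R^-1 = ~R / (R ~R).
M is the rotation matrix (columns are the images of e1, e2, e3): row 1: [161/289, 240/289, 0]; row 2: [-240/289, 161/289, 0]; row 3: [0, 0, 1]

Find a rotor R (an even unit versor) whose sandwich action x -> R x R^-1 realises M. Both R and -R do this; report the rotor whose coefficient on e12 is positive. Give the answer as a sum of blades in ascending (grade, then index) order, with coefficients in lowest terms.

Method: write R = a + b12*e12 + b13*e13 + b23*e23 with a^2 + b12^2 + b13^2 + b23^2 = 1 (so R^-1 = ~R). Expanding the columns R e_j ~R gives tr M = 4a^2 - 1 and, from the antisymmetric part, M21 - M12 = -4a*b12, M13 - M31 = 4a*b13, M32 - M23 = -4a*b23.
Here tr M = 611/289, so a^2 = (1 + tr M)/4 = 225/289 and a = ±15/17. Taking a = 15/17: M21 - M12 = -480/289, M13 - M31 = 0, M32 - M23 = 0, giving b12 = 8/17, b13 = 0, b23 = 0, i.e. R = 15/17 + 8/17*e12.
Its e12 coefficient is already positive.
Answer: 15/17 + 8/17*e12. Uniqueness: Spin(3) -> SO(3) maps R and -R to the same rotation of trace 611/289; fixing the sign of the e12 coefficient removes the ambiguity.


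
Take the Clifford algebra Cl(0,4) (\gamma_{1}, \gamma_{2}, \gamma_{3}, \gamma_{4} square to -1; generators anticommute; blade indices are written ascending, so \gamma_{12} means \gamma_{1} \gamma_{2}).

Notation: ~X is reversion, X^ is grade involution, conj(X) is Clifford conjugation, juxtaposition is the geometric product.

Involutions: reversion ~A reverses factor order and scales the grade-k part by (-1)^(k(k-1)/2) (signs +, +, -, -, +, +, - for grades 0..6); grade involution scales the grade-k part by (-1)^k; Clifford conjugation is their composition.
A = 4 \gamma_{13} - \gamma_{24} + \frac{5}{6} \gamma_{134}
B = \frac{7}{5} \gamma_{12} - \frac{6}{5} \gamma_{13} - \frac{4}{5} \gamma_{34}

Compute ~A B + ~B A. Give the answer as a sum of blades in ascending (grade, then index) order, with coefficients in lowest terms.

first term: -\frac{24}{5} - \frac{2}{3} \gamma_{1} - \gamma_{4} - \frac{9}{5} \gamma_{14} + \frac{24}{5} \gamma_{23} + \frac{7}{6} \gamma_{234} + \frac{6}{5} \gamma_{1234}
second term: -\frac{24}{5} - \frac{2}{3} \gamma_{1} - \gamma_{4} + \frac{9}{5} \gamma_{14} - \frac{24}{5} \gamma_{23} - \frac{7}{6} \gamma_{234} + \frac{6}{5} \gamma_{1234}
Answer: -\frac{48}{5} - \frac{4}{3} \gamma_{1} - 2 \gamma_{4} + \frac{12}{5} \gamma_{1234}


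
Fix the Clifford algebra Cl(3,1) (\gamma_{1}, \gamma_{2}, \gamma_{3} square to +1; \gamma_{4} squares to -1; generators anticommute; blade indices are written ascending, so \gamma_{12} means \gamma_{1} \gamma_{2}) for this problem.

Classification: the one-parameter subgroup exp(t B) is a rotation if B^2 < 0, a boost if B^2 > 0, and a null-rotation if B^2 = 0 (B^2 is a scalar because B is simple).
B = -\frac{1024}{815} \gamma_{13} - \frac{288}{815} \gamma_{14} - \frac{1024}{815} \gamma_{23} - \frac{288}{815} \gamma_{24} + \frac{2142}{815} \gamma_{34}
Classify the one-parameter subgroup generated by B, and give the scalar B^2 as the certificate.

B^2 term by term: the squares give (-\frac{1024}{815})^2*(\gamma_{13})^2 + (-\frac{288}{815})^2*(\gamma_{14})^2 + (-\frac{1024}{815})^2*(\gamma_{23})^2 + (-\frac{288}{815})^2*(\gamma_{24})^2 + (\frac{2142}{815})^2*(\gamma_{34})^2 = \frac{1048576}{664225}*(-1) + \frac{82944}{664225}*(+1) + \frac{1048576}{664225}*(-1) + \frac{82944}{664225}*(+1) + \frac{4588164}{664225}*(+1) = 4 (each basis 2-blade squares to minus the product of its generators' squares); cross terms between blades sharing an index anticommute and cancel; the commuting (index-disjoint) pairs give grade-4 terms 2*c*c'*(blade product), which cancel blade by blade — \gamma_{1234}: -\frac{589824}{664225} + \frac{589824}{664225} = 0 — confirming B is simple. So B^2 = 4.
Answer: boost, certificate B^2 = 4. Because 4 is invariant under every versor sandwich, the classification follows from its sign alone.


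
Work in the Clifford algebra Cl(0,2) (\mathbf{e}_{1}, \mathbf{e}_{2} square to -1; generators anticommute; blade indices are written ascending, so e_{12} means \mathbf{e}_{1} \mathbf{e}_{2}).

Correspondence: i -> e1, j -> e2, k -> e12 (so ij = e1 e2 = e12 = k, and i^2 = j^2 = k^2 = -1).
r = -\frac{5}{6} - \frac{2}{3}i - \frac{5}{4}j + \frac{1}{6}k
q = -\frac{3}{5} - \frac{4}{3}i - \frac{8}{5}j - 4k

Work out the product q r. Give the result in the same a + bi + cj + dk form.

In blades: q = -\frac{3}{5} - \frac{4}{3} e_{1} - \frac{8}{5} e_{2} - 4 e_{12}, r = -\frac{5}{6} - \frac{2}{3} e_{1} - \frac{5}{4} e_{2} + \frac{1}{6} e_{12}.
Distribute q over r term by term (generator squares from the signature, products reordered to ascending indices): (-\frac{3}{5})*r = \frac{1}{2} + \frac{2}{5} e_{1} + \frac{3}{4} e_{2} - \frac{1}{10} e_{12}; (-\frac{4}{3} e_{1})*r = -\frac{8}{9} + \frac{10}{9} e_{1} + \frac{2}{9} e_{2} + \frac{5}{3} e_{12}; (-\frac{8}{5} e_{2})*r = -2 - \frac{4}{15} e_{1} + \frac{4}{3} e_{2} - \frac{16}{15} e_{12}; (-4 e_{12})*r = \frac{2}{3} - 5 e_{1} + \frac{8}{3} e_{2} + \frac{10}{3} e_{12}.
Sum: -\frac{31}{18} - \frac{169}{45} e_{1} + \frac{179}{36} e_{2} + \frac{23}{6} e_{12}; translating back through the correspondence:
Answer: -\frac{31}{18} - \frac{169}{45}i + \frac{179}{36}j + \frac{23}{6}k


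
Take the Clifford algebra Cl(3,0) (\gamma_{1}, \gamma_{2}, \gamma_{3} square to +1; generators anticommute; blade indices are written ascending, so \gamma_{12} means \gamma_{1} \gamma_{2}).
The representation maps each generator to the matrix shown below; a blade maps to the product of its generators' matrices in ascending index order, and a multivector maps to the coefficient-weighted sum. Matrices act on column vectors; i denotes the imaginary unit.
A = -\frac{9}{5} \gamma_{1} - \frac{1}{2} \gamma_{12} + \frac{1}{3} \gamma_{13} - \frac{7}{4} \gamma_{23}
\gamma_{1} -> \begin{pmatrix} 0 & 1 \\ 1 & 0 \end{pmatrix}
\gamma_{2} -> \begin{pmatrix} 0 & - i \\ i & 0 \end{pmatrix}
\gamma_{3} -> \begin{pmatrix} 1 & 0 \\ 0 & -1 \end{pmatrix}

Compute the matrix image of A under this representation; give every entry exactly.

Bivector images (products of the table entries): rho(\gamma_{12}) = rho(\gamma_{1})rho(\gamma_{2}) = \begin{pmatrix} i & 0 \\ 0 & - i \end{pmatrix}; rho(\gamma_{13}) = rho(\gamma_{1})rho(\gamma_{3}) = \begin{pmatrix} 0 & -1 \\ 1 & 0 \end{pmatrix}; rho(\gamma_{23}) = rho(\gamma_{2})rho(\gamma_{3}) = \begin{pmatrix} 0 & i \\ i & 0 \end{pmatrix}.
M = (-\frac{9}{5})*rho(\gamma_{1}) + (-\frac{1}{2})*rho(\gamma_{12}) + (\frac{1}{3})*rho(\gamma_{13}) + (-\frac{7}{4})*rho(\gamma_{23}), summed entrywise:
Answer: \begin{pmatrix} - \frac{i}{2} & - \frac{32}{15} - \frac{7 i}{4} \\ - \frac{22}{15} - \frac{7 i}{4} & \frac{i}{2} \end{pmatrix}


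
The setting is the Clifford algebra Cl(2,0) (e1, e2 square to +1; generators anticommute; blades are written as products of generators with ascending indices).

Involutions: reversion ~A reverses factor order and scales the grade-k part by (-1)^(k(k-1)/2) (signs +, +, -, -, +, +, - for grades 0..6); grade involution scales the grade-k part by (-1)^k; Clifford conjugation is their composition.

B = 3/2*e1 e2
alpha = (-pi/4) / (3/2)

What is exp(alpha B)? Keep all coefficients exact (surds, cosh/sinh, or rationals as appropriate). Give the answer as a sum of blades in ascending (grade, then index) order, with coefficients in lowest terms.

B^2 = (3/2)^2*(e1 e2)^2 = 9/4*(-1) = -9/4 (a basis 2-blade squares to minus the product of its generators' squares).
B^2 = -9/4 — the negative square puts this in the circular regime; l = 3/2, alpha*l = -pi/4, so exp(alpha B) = cos(-pi/4) + (sin(-pi/4)/(3/2))*B = sqrt(2)/2 + (-sqrt(2)/3)*B.
Answer: sqrt(2)/2 - sqrt(2)/2*e1 e2


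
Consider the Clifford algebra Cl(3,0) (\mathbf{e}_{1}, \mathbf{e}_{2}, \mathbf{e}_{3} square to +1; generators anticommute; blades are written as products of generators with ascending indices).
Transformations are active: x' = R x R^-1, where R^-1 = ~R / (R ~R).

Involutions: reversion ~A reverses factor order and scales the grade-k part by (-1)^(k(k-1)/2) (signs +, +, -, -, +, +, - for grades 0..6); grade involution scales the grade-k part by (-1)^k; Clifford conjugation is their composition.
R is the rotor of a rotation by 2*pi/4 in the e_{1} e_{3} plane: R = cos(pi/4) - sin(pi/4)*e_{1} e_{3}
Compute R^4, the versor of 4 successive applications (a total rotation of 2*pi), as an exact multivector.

The rotor phase is half the rotation angle and phases add under composition, so 4 steps in the e_{1} e_{3} plane accumulate phase 4*(pi/4) = \pi: R^4 = cos(\pi) - sin(\pi)*e_{1} e_{3}.
cos(\pi) = -1 and sin(\pi) = 0, so R^4 = -1. The total rotation 2*pi is 1 full turn, so every vector returns to itself, yet the rotor is -1, on the OTHER sheet of the double cover (an odd number of 2*pi turns).
Answer: -1


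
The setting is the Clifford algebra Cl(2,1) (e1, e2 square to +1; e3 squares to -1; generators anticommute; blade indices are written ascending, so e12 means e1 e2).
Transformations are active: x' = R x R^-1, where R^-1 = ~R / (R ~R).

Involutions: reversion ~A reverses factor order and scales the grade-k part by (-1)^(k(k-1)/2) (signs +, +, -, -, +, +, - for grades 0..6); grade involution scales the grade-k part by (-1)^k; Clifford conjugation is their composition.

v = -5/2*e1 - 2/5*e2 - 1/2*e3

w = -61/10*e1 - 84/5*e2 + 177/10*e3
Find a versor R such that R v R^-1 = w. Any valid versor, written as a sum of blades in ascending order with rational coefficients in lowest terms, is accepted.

R = v + w = -43/5*e1 - 86/5*e2 + 86/5*e3 works: the equal norms (154/25) guarantee its sandwich swaps v into w.
Answer: -43/5*e1 - 86/5*e2 + 86/5*e3


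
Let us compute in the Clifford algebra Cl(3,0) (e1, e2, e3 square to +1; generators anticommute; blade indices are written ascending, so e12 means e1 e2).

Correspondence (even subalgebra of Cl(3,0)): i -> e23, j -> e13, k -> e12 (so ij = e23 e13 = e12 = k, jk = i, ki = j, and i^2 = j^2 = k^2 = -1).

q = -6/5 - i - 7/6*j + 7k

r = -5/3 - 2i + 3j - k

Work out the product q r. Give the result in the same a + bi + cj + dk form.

In blades: q = -6/5 + 7*e12 - 7/6*e13 - e23, r = -5/3 - e12 + 3*e13 - 2*e23.
Distribute q over r term by term (generator squares from the signature, products reordered to ascending indices): (-6/5)*r = 2 + 6/5*e12 - 18/5*e13 + 12/5*e23; (7*e12)*r = 7 - 35/3*e12 - 14*e13 - 21*e23; (-7/6*e13)*r = 7/2 - 7/3*e12 + 35/18*e13 + 7/6*e23; (-e23)*r = -2 - 3*e12 - e13 + 5/3*e23.
Sum: 21/2 - 79/5*e12 - 1499/90*e13 - 473/30*e23; translating back through the correspondence:
Answer: 21/2 - 473/30*i - 1499/90*j - 79/5*k


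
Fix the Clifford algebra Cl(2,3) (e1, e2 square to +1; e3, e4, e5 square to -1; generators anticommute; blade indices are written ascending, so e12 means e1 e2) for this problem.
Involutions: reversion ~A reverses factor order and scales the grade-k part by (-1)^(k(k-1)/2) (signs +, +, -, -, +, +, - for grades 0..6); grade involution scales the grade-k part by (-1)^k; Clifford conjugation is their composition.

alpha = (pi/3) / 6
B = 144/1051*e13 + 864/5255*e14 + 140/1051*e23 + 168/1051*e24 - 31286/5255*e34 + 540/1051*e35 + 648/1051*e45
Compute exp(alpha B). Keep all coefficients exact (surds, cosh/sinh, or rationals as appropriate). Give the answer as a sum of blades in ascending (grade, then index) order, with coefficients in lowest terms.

B^2 term by term: the squares give (144/1051)^2*(e13)^2 + (864/5255)^2*(e14)^2 + (140/1051)^2*(e23)^2 + (168/1051)^2*(e24)^2 + (-31286/5255)^2*(e34)^2 + (540/1051)^2*(e35)^2 + (648/1051)^2*(e45)^2 = 20736/1104601*(+1) + 746496/27615025*(+1) + 19600/1104601*(+1) + 28224/1104601*(+1) + 978813796/27615025*(-1) + 291600/1104601*(-1) + 419904/1104601*(-1) = -36 (each basis 2-blade squares to minus the product of its generators' squares); cross terms between blades sharing an index anticommute and cancel; the commuting (index-disjoint) pairs give grade-4 terms 2*c*c'*(blade product), which cancel blade by blade — e1234: -48384/1104601 + 48384/1104601 = 0; e1345: 186624/1104601 - 186624/1104601 = 0; e2345: 181440/1104601 - 181440/1104601 = 0 — confirming B is simple. So B^2 = -36.
B^2 = -36 — the series telescopes trigonometrically here: l = 6, alpha*l = pi/3, so exp(alpha B) = cos(pi/3) + (sin(pi/3)/6)*B = 1/2 + (sqrt(3)/12)*B.
Answer: 1/2 + 12*sqrt(3)/1051*e13 + 72*sqrt(3)/5255*e14 + 35*sqrt(3)/3153*e23 + 14*sqrt(3)/1051*e24 - 15643*sqrt(3)/31530*e34 + 45*sqrt(3)/1051*e35 + 54*sqrt(3)/1051*e45


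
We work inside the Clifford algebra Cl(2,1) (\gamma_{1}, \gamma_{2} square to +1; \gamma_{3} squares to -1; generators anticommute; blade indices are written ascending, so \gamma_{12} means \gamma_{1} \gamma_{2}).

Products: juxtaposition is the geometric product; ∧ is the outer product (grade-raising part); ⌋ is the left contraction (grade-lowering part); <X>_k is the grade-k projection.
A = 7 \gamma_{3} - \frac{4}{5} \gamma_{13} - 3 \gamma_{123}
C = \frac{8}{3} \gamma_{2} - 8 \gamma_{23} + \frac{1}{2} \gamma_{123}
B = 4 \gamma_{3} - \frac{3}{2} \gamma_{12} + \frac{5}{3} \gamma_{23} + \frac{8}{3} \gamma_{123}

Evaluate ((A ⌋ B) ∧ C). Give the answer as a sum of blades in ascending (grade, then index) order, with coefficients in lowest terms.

step 1: -36 + \frac{69}{5} \gamma_{2} - \frac{56}{3} \gamma_{12}
step 2: -96 \gamma_{2} + 288 \gamma_{23} - 18 \gamma_{123}
Answer: -96 \gamma_{2} + 288 \gamma_{23} - 18 \gamma_{123}


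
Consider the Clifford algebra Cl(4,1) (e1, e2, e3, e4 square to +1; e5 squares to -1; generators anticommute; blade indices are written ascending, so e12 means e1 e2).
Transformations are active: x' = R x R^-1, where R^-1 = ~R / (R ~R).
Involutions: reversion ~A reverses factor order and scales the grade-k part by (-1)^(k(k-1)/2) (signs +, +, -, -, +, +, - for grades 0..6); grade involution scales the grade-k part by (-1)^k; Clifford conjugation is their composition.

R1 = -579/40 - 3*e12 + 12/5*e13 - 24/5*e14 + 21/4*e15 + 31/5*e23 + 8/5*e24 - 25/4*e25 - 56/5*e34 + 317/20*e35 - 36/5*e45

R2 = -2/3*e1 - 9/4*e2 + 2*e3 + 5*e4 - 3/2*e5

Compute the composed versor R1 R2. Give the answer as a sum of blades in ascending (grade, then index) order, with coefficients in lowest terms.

Distribute over the terms of R2 (each basis-blade product reordered to ascending indices, repeated generators contracted through their squares):
R1 (-2/3*e1) = 193/20*e1 - 2*e2 + 8/5*e3 - 16/5*e4 + 7/2*e5 - 62/15*e123 - 16/15*e124 + 25/6*e125 + 112/15*e134 - 317/30*e135 + 24/5*e145
R1 (-9/4*e2) = 27/4*e1 + 5211/160*e2 + 279/20*e3 + 18/5*e4 - 225/16*e5 + 27/5*e123 - 54/5*e124 + 189/16*e125 + 126/5*e234 - 2853/80*e235 + 81/5*e245
R1 (2*e3) = 24/5*e1 + 62/5*e2 - 579/20*e3 + 112/5*e4 - 317/10*e5 - 6*e123 + 48/5*e134 - 21/2*e135 - 16/5*e234 + 25/2*e235 - 72/5*e345
R1 (5*e4) = -24*e1 + 8*e2 - 56*e3 - 579/8*e4 + 36*e5 - 15*e124 + 12*e134 - 105/4*e145 + 31*e234 + 125/4*e245 - 317/4*e345
R1 (-3/2*e5) = 63/8*e1 - 75/8*e2 + 951/40*e3 - 54/5*e4 + 1737/80*e5 + 9/2*e125 - 18/5*e135 + 36/5*e145 - 93/10*e235 - 12/5*e245 + 84/5*e345
Summing the partial products and collecting blades:
Answer: 203/40*e1 + 1331/32*e2 - 365/8*e3 - 483/8*e4 + 309/20*e5 - 71/15*e123 - 403/15*e124 + 983/48*e125 + 436/15*e134 - 74/3*e135 - 57/4*e145 + 53*e234 - 2597/80*e235 + 901/20*e245 - 1537/20*e345


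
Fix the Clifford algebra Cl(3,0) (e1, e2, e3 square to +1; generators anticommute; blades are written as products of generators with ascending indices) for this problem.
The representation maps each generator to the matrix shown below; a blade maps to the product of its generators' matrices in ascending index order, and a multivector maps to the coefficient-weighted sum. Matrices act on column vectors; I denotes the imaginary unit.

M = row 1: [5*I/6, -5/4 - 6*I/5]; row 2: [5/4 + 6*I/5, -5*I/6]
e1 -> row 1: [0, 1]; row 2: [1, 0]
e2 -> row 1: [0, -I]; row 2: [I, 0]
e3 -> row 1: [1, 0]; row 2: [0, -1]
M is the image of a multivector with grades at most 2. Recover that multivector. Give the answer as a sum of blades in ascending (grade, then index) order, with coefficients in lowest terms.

Method: 1, rho(e1), rho(e2), rho(e3) form a trace-orthogonal basis of the 2x2 complex matrices (tr(X Y) = 2 if X = Y, else 0), so M = m0*1 + m1*rho(e1) + m2*rho(e2) + m3*rho(e3) with m0 = tr(M)/2 = 0, m1 = tr(M rho(e1))/2 = 0, m2 = tr(M rho(e2))/2 = 6/5 - 5*I/4, m3 = tr(M rho(e3))/2 = 5*I/6.
Multiplying table entries, the bivector images are rho(e1 e2) = I*rho(e3), rho(e1 e3) = -I*rho(e2), rho(e2 e3) = I*rho(e1); with real blade coefficients the real parts of m0..m3 are the coefficients of 1, e1, e2, e3 and the imaginary parts give the bivectors (e2 e3: Im m1, e1 e3: -Im m2, e1 e2: Im m3).
Answer: 6/5*e2 + 5/6*e1 e2 + 5/4*e1 e3


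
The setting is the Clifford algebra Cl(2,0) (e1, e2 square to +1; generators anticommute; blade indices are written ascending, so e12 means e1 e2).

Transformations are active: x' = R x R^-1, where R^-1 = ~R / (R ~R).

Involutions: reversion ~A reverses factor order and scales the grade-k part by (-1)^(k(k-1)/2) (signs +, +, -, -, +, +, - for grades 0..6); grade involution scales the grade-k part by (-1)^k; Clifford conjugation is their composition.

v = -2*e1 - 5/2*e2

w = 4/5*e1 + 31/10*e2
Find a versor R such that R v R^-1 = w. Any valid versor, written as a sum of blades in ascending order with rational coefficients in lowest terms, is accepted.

Key observation: q(v) = q(w) = 41/4 (sandwiches preserve the norm), so R = v + w = -6/5*e1 + 3/5*e2 works whenever it is invertible — the component of v along it is kept and (v - w)/2 reverses, sending v to w.
Answer: -6/5*e1 + 3/5*e2


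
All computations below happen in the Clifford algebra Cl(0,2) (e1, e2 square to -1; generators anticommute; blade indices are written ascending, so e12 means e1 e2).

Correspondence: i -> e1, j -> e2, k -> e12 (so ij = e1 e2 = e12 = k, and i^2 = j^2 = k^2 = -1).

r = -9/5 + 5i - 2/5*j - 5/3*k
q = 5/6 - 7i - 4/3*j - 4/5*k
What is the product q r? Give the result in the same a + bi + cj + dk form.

In blades: q = 5/6 - 7*e1 - 4/3*e2 - 4/5*e12, r = -9/5 + 5*e1 - 2/5*e2 - 5/3*e12.
Distribute q over r term by term (generator squares from the signature, products reordered to ascending indices): (5/6)*r = -3/2 + 25/6*e1 - 1/3*e2 - 25/18*e12; (-7*e1)*r = 35 + 63/5*e1 - 35/3*e2 + 14/5*e12; (-4/3*e2)*r = -8/15 + 20/9*e1 + 12/5*e2 + 20/3*e12; (-4/5*e12)*r = -4/3 - 8/25*e1 - 4*e2 + 36/25*e12.
Sum: 949/30 + 8401/450*e1 - 68/5*e2 + 4283/450*e12; translating back through the correspondence:
Answer: 949/30 + 8401/450*i - 68/5*j + 4283/450*k


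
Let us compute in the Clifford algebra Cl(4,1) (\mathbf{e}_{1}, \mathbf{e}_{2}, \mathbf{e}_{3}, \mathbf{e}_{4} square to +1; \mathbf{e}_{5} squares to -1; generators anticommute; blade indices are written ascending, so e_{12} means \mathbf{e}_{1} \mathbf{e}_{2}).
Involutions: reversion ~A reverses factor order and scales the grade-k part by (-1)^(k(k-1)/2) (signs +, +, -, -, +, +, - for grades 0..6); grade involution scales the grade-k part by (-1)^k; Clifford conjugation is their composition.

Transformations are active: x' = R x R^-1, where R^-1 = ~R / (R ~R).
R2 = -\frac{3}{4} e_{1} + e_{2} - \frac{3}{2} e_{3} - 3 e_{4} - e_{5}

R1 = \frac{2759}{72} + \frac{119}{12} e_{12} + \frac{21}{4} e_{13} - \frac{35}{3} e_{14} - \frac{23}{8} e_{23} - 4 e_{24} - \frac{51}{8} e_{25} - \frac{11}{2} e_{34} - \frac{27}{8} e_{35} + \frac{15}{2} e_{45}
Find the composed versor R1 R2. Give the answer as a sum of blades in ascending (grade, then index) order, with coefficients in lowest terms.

Distribute over the terms of R2 (each basis-blade product reordered to ascending indices, repeated generators contracted through their squares):
R1 (-\frac{3}{4} e_{1}) = -\frac{2759}{96} e_{1} + \frac{119}{16} e_{2} + \frac{63}{16} e_{3} - \frac{35}{4} e_{4} + \frac{69}{32} e_{123} + 3 e_{124} + \frac{153}{32} e_{125} + \frac{33}{8} e_{134} + \frac{81}{32} e_{135} - \frac{45}{8} e_{145}
R1 (e_{2}) = \frac{119}{12} e_{1} + \frac{2759}{72} e_{2} + \frac{23}{8} e_{3} + 4 e_{4} + \frac{51}{8} e_{5} - \frac{21}{4} e_{123} + \frac{35}{3} e_{124} - \frac{11}{2} e_{234} - \frac{27}{8} e_{235} + \frac{15}{2} e_{245}
R1 (-\frac{3}{2} e_{3}) = -\frac{63}{8} e_{1} + \frac{69}{16} e_{2} - \frac{2759}{48} e_{3} - \frac{33}{4} e_{4} - \frac{81}{16} e_{5} - \frac{119}{8} e_{123} - \frac{35}{2} e_{134} - 6 e_{234} - \frac{153}{16} e_{235} - \frac{45}{4} e_{345}
R1 (-3 e_{4}) = 35 e_{1} + 12 e_{2} + \frac{33}{2} e_{3} - \frac{2759}{24} e_{4} + \frac{45}{2} e_{5} - \frac{119}{4} e_{124} - \frac{63}{4} e_{134} + \frac{69}{8} e_{234} - \frac{153}{8} e_{245} - \frac{81}{8} e_{345}
R1 (-e_{5}) = -\frac{51}{8} e_{2} - \frac{27}{8} e_{3} + \frac{15}{2} e_{4} - \frac{2759}{72} e_{5} - \frac{119}{12} e_{125} - \frac{21}{4} e_{135} + \frac{35}{3} e_{145} + \frac{23}{8} e_{235} + 4 e_{245} + \frac{11}{2} e_{345}
Summing the partial products and collecting blades:
Answer: \frac{797}{96} e_{1} + \frac{2005}{36} e_{2} - \frac{901}{24} e_{3} - \frac{2891}{24} e_{4} - \frac{2089}{144} e_{5} - \frac{575}{32} e_{123} - \frac{181}{12} e_{124} - \frac{493}{96} e_{125} - \frac{233}{8} e_{134} - \frac{87}{32} e_{135} + \frac{145}{24} e_{145} - \frac{23}{8} e_{234} - \frac{161}{16} e_{235} - \frac{61}{8} e_{245} - \frac{127}{8} e_{345}


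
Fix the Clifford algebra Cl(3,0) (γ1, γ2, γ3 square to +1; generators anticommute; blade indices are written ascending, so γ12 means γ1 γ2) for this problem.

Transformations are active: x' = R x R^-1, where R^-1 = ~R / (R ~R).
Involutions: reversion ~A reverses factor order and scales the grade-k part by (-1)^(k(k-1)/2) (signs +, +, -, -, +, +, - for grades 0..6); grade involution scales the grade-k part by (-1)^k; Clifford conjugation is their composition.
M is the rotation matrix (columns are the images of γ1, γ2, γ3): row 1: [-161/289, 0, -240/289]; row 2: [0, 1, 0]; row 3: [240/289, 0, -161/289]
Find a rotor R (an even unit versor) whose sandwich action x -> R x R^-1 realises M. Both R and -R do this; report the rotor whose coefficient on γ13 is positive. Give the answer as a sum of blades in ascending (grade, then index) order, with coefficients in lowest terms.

Method: write R = a + b12*γ12 + b13*γ13 + b23*γ23 with a^2 + b12^2 + b13^2 + b23^2 = 1 (so R^-1 = ~R). Expanding the columns R e_j ~R gives tr M = 4a^2 - 1 and, from the antisymmetric part, M21 - M12 = -4a*b12, M13 - M31 = 4a*b13, M32 - M23 = -4a*b23.
Here tr M = -33/289, so a^2 = (1 + tr M)/4 = 64/289 and a = ±8/17. Taking a = 8/17: M21 - M12 = 0, M13 - M31 = -480/289, M32 - M23 = 0, giving b12 = 0, b13 = -15/17, b23 = 0, i.e. R = 8/17 - 15/17*γ13.
Its γ13 coefficient is negative, so report the other preimage -R.
Answer: -8/17 + 15/17*γ13. Recall the cover is two-to-one: with M of trace -33/289, both preimages act alike, and the stated γ13 sign chooses the sheet.


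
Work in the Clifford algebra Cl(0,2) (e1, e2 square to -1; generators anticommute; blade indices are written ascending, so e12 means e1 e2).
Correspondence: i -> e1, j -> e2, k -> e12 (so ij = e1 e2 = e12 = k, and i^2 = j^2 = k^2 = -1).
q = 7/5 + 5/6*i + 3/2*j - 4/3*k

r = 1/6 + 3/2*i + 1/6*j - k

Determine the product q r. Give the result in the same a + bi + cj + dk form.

In blades: q = 7/5 + 5/6*e1 + 3/2*e2 - 4/3*e12, r = 1/6 + 3/2*e1 + 1/6*e2 - e12.
Distribute q over r term by term (generator squares from the signature, products reordered to ascending indices): (7/5)*r = 7/30 + 21/10*e1 + 7/30*e2 - 7/5*e12; (5/6*e1)*r = -5/4 + 5/36*e1 + 5/6*e2 + 5/36*e12; (3/2*e2)*r = -1/4 - 3/2*e1 + 1/4*e2 - 9/4*e12; (-4/3*e12)*r = -4/3 + 2/9*e1 - 2*e2 - 2/9*e12.
Sum: -13/5 + 173/180*e1 - 41/60*e2 - 56/15*e12; translating back through the correspondence:
Answer: -13/5 + 173/180*i - 41/60*j - 56/15*k


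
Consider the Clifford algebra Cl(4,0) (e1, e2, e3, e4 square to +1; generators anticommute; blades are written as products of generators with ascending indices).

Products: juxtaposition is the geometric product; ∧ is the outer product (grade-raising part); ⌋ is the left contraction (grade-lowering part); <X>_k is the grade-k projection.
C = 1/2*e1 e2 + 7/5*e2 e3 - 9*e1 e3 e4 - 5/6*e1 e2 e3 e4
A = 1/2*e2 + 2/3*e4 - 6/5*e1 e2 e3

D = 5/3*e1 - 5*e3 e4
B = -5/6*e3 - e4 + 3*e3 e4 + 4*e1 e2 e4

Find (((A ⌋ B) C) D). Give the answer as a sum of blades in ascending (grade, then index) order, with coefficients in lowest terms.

step 1: -2/3 - 2*e3 + 8/3*e1 e2 - 2*e1 e4
step 2: -4/3 + 14/5*e2 + 18*e3 - 1/3*e1 e2 + 56/15*e1 e3 - 18*e1 e4 - 13/5*e2 e3 - e2 e4 + 20/9*e3 e4 - e1 e2 e3 + 5/3*e1 e2 e4 + 6*e1 e3 e4 + 24*e2 e3 e4 - 101/45*e1 e2 e3 e4
step 3: 100/9 + 250/9*e1 + 1085/9*e2 - 56/9*e3 - 60*e4 - 143/9*e1 e2 - 120*e1 e3 - 56/3*e1 e4 - 20/3*e2 e3 + 142/9*e2 e4 + 50/3*e3 e4 + 4*e1 e2 e3 + 10/3*e1 e2 e4 + 100/27*e1 e3 e4 - 277/27*e2 e3 e4 - 115/3*e1 e2 e3 e4
Answer: 100/9 + 250/9*e1 + 1085/9*e2 - 56/9*e3 - 60*e4 - 143/9*e1 e2 - 120*e1 e3 - 56/3*e1 e4 - 20/3*e2 e3 + 142/9*e2 e4 + 50/3*e3 e4 + 4*e1 e2 e3 + 10/3*e1 e2 e4 + 100/27*e1 e3 e4 - 277/27*e2 e3 e4 - 115/3*e1 e2 e3 e4


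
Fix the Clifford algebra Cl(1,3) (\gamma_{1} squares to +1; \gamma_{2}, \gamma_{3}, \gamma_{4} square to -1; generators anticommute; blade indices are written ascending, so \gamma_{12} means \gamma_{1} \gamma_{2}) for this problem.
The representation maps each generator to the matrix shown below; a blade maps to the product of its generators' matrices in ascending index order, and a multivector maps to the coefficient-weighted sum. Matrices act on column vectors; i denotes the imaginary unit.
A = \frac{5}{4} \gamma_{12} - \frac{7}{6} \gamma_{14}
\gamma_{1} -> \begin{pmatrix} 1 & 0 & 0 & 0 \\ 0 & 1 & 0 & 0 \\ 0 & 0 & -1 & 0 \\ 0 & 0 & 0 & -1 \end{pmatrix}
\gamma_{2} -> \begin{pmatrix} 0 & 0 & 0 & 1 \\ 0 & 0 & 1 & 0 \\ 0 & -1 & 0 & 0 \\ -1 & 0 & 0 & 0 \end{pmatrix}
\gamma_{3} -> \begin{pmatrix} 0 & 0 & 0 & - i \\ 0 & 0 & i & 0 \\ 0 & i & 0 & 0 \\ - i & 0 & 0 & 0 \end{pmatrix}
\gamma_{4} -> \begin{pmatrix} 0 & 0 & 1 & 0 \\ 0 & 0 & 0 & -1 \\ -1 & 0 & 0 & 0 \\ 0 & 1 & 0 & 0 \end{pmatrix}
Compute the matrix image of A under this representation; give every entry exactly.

Bivector images (products of the table entries): rho(\gamma_{12}) = rho(\gamma_{1})rho(\gamma_{2}) = \begin{pmatrix} 0 & 0 & 0 & 1 \\ 0 & 0 & 1 & 0 \\ 0 & 1 & 0 & 0 \\ 1 & 0 & 0 & 0 \end{pmatrix}; rho(\gamma_{14}) = rho(\gamma_{1})rho(\gamma_{4}) = \begin{pmatrix} 0 & 0 & 1 & 0 \\ 0 & 0 & 0 & -1 \\ 1 & 0 & 0 & 0 \\ 0 & -1 & 0 & 0 \end{pmatrix}.
M = (\frac{5}{4})*rho(\gamma_{12}) + (-\frac{7}{6})*rho(\gamma_{14}), summed entrywise:
Answer: \begin{pmatrix} 0 & 0 & - \frac{7}{6} & \frac{5}{4} \\ 0 & 0 & \frac{5}{4} & \frac{7}{6} \\ - \frac{7}{6} & \frac{5}{4} & 0 & 0 \\ \frac{5}{4} & \frac{7}{6} & 0 & 0 \end{pmatrix}


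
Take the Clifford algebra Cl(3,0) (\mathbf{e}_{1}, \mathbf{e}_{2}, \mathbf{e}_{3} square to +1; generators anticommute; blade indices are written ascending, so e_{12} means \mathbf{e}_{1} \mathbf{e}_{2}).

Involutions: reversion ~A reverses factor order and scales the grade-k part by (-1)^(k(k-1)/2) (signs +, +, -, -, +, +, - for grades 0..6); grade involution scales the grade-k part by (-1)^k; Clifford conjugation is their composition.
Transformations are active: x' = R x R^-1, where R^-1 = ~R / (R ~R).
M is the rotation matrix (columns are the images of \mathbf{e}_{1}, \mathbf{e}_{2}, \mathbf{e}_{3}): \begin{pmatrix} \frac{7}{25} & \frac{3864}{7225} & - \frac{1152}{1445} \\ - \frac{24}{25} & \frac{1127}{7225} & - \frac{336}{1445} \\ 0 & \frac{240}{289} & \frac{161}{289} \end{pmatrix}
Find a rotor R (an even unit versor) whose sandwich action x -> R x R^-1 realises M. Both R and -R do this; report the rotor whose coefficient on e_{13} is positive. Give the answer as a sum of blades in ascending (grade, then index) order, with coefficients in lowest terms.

Method: write R = a + b12*e_{12} + b13*e_{13} + b23*e_{23} with a^2 + b12^2 + b13^2 + b23^2 = 1 (so R^-1 = ~R). Expanding the columns R e_j ~R gives tr M = 4a^2 - 1 and, from the antisymmetric part, M21 - M12 = -4a*b12, M13 - M31 = 4a*b13, M32 - M23 = -4a*b23.
Here tr M = \frac{287}{289}, so a^2 = (1 + tr M)/4 = \frac{144}{289} and a = ±\frac{12}{17}. Taking a = \frac{12}{17}: M21 - M12 = -\frac{432}{289}, M13 - M31 = -\frac{1152}{1445}, M32 - M23 = \frac{1536}{1445}, giving b12 = \frac{9}{17}, b13 = -\frac{24}{85}, b23 = -\frac{32}{85}, i.e. R = \frac{12}{17} + \frac{9}{17} e_{12} - \frac{24}{85} e_{13} - \frac{32}{85} e_{23}.
Its e_{13} coefficient is negative, so report the other preimage -R.
Answer: -\frac{12}{17} - \frac{9}{17} e_{12} + \frac{24}{85} e_{13} + \frac{32}{85} e_{23}. Note: both R and -R realise this M (trace \frac{287}{289}); the covering map identifies them, and the e_{13}-coefficient sign is the tie-breaker.


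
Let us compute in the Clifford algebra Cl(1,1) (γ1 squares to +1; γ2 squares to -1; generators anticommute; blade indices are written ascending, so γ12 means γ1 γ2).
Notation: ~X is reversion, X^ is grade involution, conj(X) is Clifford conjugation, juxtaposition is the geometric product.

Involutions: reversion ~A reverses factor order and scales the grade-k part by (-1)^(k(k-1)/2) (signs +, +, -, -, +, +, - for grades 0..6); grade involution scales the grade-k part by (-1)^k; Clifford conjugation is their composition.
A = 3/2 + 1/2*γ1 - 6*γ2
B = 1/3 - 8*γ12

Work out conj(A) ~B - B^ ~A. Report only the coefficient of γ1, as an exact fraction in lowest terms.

first term: 1/2 + 287/6*γ1 - 2*γ2 + 12*γ12
second term: 1/2 - 287/6*γ1 + 2*γ2 - 12*γ12
Answer: 287/3


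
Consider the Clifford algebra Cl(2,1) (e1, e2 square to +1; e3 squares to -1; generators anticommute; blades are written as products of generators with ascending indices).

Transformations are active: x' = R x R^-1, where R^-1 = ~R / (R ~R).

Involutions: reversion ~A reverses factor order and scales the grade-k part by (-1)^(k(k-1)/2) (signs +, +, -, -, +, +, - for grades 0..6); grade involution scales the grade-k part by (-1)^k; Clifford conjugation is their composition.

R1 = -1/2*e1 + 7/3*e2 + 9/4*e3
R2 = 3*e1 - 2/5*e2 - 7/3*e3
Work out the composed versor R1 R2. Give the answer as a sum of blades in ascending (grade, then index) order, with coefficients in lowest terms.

Distribute over the terms of R1 (each basis-blade product reordered to ascending indices, repeated generators contracted through their squares):
(-1/2*e1) R2 = -3/2 + 1/5*e1 e2 + 7/6*e1 e3
(7/3*e2) R2 = -14/15 - 7*e1 e2 - 49/9*e2 e3
(9/4*e3) R2 = 21/4 - 27/4*e1 e3 + 9/10*e2 e3
Summing the partial products and collecting blades:
Answer: 169/60 - 34/5*e1 e2 - 67/12*e1 e3 - 409/90*e2 e3


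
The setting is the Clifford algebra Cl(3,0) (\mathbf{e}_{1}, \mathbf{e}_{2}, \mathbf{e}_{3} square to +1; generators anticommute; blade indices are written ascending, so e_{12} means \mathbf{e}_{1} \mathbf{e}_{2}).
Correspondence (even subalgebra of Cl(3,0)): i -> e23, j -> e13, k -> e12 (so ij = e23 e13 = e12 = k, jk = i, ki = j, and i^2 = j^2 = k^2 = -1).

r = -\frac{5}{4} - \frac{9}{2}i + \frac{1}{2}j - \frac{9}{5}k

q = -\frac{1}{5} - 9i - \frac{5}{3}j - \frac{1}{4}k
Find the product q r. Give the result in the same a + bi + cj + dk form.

In blades: q = -\frac{1}{5} - \frac{1}{4} e_{12} - \frac{5}{3} e_{13} - 9 e_{23}, r = -\frac{5}{4} - \frac{9}{5} e_{12} + \frac{1}{2} e_{13} - \frac{9}{2} e_{23}.
Distribute q over r term by term (generator squares from the signature, products reordered to ascending indices): (-\frac{1}{5})*r = \frac{1}{4} + \frac{9}{25} e_{12} - \frac{1}{10} e_{13} + \frac{9}{10} e_{23}; (-\frac{1}{4} e_{12})*r = -\frac{9}{20} + \frac{5}{16} e_{12} + \frac{9}{8} e_{13} + \frac{1}{8} e_{23}; (-\frac{5}{3} e_{13})*r = \frac{5}{6} - \frac{15}{2} e_{12} + \frac{25}{12} e_{13} + 3 e_{23}; (-9 e_{23})*r = -\frac{81}{2} - \frac{9}{2} e_{12} - \frac{81}{5} e_{13} + \frac{45}{4} e_{23}.
Sum: -\frac{598}{15} - \frac{4531}{400} e_{12} - \frac{1571}{120} e_{13} + \frac{611}{40} e_{23}; translating back through the correspondence:
Answer: -\frac{598}{15} + \frac{611}{40}i - \frac{1571}{120}j - \frac{4531}{400}k


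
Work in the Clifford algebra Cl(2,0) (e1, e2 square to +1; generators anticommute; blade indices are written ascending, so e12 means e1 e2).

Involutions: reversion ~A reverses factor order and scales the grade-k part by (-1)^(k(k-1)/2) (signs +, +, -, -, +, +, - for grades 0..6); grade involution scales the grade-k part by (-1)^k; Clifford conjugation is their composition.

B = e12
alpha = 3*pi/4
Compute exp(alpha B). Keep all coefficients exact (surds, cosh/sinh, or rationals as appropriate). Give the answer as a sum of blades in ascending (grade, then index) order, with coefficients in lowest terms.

B^2 = (1)^2*(e12)^2 = 1*(-1) = -1 (a basis 2-blade squares to minus the product of its generators' squares).
B^2 = -1 — circular case — the even/odd split gives cos and sin: l = 1, alpha*l = 3*pi/4, so exp(alpha B) = cos(3*pi/4) + (sin(3*pi/4)/1)*B = -sqrt(2)/2 + (sqrt(2)/2)*B.
Answer: -sqrt(2)/2 + sqrt(2)/2*e12


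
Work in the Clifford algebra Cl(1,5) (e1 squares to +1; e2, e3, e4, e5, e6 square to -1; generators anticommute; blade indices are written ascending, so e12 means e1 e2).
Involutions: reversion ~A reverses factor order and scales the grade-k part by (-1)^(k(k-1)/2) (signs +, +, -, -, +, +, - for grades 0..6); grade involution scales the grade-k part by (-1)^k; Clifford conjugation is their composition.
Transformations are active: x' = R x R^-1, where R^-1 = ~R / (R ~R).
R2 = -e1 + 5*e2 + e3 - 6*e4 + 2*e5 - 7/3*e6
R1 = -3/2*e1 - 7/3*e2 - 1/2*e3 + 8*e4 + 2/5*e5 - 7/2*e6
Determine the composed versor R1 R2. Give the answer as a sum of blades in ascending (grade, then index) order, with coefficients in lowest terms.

Distribute over the terms of R1 (each basis-blade product reordered to ascending indices, repeated generators contracted through their squares):
(-3/2*e1) R2 = 3/2 - 15/2*e12 - 3/2*e13 + 9*e14 - 3*e15 + 7/2*e16
(-7/3*e2) R2 = 35/3 - 7/3*e12 - 7/3*e23 + 14*e24 - 14/3*e25 + 49/9*e26
(-1/2*e3) R2 = 1/2 - 1/2*e13 + 5/2*e23 + 3*e34 - e35 + 7/6*e36
(8*e4) R2 = 48 + 8*e14 - 40*e24 - 8*e34 + 16*e45 - 56/3*e46
(2/5*e5) R2 = -4/5 + 2/5*e15 - 2*e25 - 2/5*e35 + 12/5*e45 - 14/15*e56
(-7/2*e6) R2 = -49/6 - 7/2*e16 + 35/2*e26 + 7/2*e36 - 21*e46 + 7*e56
Summing the partial products and collecting blades:
Answer: 527/10 - 59/6*e12 - 2*e13 + 17*e14 - 13/5*e15 + 1/6*e23 - 26*e24 - 20/3*e25 + 413/18*e26 - 5*e34 - 7/5*e35 + 14/3*e36 + 92/5*e45 - 119/3*e46 + 91/15*e56


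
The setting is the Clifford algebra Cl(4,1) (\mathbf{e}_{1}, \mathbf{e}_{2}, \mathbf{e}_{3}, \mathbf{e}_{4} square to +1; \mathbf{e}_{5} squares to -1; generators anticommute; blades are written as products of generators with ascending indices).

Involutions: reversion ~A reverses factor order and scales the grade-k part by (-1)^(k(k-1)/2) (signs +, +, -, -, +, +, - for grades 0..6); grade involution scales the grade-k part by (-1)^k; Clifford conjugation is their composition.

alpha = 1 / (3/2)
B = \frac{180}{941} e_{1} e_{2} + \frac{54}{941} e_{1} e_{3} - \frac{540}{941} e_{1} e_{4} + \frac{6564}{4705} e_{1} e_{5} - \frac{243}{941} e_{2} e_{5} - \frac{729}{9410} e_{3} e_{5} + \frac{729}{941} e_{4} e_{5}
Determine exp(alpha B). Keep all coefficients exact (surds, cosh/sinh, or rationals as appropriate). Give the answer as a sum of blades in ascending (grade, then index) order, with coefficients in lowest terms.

B^2 term by term: the squares give (\frac{180}{941})^2*(e_{1} e_{2})^2 + (\frac{54}{941})^2*(e_{1} e_{3})^2 + (-\frac{540}{941})^2*(e_{1} e_{4})^2 + (\frac{6564}{4705})^2*(e_{1} e_{5})^2 + (-\frac{243}{941})^2*(e_{2} e_{5})^2 + (-\frac{729}{9410})^2*(e_{3} e_{5})^2 + (\frac{729}{941})^2*(e_{4} e_{5})^2 = \frac{32400}{885481}*(-1) + \frac{2916}{885481}*(-1) + \frac{291600}{885481}*(-1) + \frac{43086096}{22137025}*(+1) + \frac{59049}{885481}*(+1) + \frac{531441}{88548100}*(+1) + \frac{531441}{885481}*(+1) = \frac{9}{4} (each basis 2-blade squares to minus the product of its generators' squares); cross terms between blades sharing an index anticommute and cancel; the commuting (index-disjoint) pairs give grade-4 terms 2*c*c'*(blade product), which cancel blade by blade — e_{1} e_{2} e_{3} e_{5}: -\frac{26244}{885481} + \frac{26244}{885481} = 0; e_{1} e_{2} e_{4} e_{5}: \frac{262440}{885481} - \frac{262440}{885481} = 0; e_{1} e_{3} e_{4} e_{5}: \frac{78732}{885481} - \frac{78732}{885481} = 0 — confirming B is simple. So B^2 = \frac{9}{4}.
B^2 = \frac{9}{4} — the positive square puts this in the hyperbolic regime; l = \frac{3}{2}, alpha*l = 1, so exp(alpha B) = cosh(1) + (sinh(1)/(\frac{3}{2}))*B = \cosh{\left(1 \right)} + (\frac{2 \sinh{\left(1 \right)}}{3})*B.
Answer: \cosh{\left(1 \right)} + \frac{120 \sinh{\left(1 \right)}}{941} e_{1} e_{2} + \frac{36 \sinh{\left(1 \right)}}{941} e_{1} e_{3} - \frac{360 \sinh{\left(1 \right)}}{941} e_{1} e_{4} + \frac{4376 \sinh{\left(1 \right)}}{4705} e_{1} e_{5} - \frac{162 \sinh{\left(1 \right)}}{941} e_{2} e_{5} - \frac{243 \sinh{\left(1 \right)}}{4705} e_{3} e_{5} + \frac{486 \sinh{\left(1 \right)}}{941} e_{4} e_{5}


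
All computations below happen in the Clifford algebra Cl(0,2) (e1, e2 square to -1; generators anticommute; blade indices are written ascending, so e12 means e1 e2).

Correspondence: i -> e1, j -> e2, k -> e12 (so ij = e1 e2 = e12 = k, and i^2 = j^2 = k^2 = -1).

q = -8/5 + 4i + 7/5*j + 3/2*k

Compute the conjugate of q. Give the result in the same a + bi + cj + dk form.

In blades: q = -8/5 + 4*e1 + 7/5*e2 + 3/2*e12.
Conjugation here is Clifford conjugation: the scalar is fixed and the grade-1 and grade-2 blades all flip sign, giving -8/5 - 4*e1 - 7/5*e2 - 3/2*e12; translating back:
Answer: -8/5 - 4i - 7/5*j - 3/2*k


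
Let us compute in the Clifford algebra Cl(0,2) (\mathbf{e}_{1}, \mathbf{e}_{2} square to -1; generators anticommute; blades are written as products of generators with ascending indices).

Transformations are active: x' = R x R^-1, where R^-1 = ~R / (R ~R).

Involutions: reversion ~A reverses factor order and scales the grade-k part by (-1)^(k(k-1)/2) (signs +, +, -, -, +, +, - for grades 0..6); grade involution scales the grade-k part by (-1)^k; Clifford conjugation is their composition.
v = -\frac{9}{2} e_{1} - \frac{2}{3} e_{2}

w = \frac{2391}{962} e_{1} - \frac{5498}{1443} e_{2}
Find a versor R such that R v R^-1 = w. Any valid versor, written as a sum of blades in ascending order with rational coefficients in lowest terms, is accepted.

The midline construction: v and w both square to -\frac{745}{36}, so reflecting in their sum -\frac{969}{481} e_{1} - \frac{6460}{1443} e_{2} exchanges them.
Answer: -\frac{969}{481} e_{1} - \frac{6460}{1443} e_{2}


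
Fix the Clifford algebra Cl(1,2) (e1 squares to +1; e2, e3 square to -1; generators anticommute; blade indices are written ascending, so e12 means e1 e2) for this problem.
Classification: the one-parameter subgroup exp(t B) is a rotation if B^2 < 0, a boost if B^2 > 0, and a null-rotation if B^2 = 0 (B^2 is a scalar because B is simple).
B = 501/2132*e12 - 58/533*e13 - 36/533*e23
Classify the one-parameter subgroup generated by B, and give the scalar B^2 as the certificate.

B^2 term by term: the squares give (501/2132)^2*(e12)^2 + (-58/533)^2*(e13)^2 + (-36/533)^2*(e23)^2 = 251001/4545424*(+1) + 3364/284089*(+1) + 1296/284089*(-1) = 1/16 (each basis 2-blade squares to minus the product of its generators' squares); cross terms between blades sharing an index anticommute and cancel. So B^2 = 1/16.
Answer: boost, certificate B^2 = 1/16. Note: conjugating B changes its blade decomposition but never the scalar B^2 = 1/16, whose sign settles the classification.


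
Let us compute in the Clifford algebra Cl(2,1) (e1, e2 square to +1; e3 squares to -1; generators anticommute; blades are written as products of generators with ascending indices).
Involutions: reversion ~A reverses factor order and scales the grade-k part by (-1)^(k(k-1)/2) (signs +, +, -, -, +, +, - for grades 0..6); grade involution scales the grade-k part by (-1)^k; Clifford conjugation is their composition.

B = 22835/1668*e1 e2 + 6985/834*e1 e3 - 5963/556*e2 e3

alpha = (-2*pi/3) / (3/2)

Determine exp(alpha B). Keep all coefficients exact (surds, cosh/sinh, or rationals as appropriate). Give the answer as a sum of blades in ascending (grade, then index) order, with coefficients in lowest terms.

B^2 term by term: the squares give (22835/1668)^2*(e1 e2)^2 + (6985/834)^2*(e1 e3)^2 + (-5963/556)^2*(e2 e3)^2 = 521437225/2782224*(-1) + 48790225/695556*(+1) + 35557369/309136*(+1) = -9/4 (each basis 2-blade squares to minus the product of its generators' squares); cross terms between blades sharing an index anticommute and cancel. So B^2 = -9/4.
B^2 = -9/4 — the negative square puts this in the circular regime; l = 3/2, alpha*l = -2*pi/3, so exp(alpha B) = cos(-2*pi/3) + (sin(-2*pi/3)/(3/2))*B = -1/2 + (-sqrt(3)/3)*B.
Answer: -1/2 - 22835*sqrt(3)/5004*e1 e2 - 6985*sqrt(3)/2502*e1 e3 + 5963*sqrt(3)/1668*e2 e3
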